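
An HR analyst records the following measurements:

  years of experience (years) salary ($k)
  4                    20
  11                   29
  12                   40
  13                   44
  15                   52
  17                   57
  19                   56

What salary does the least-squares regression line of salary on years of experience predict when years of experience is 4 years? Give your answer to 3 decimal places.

n = 7, Σx = 91, Σy = 298, Σxy = 4264, Σx² = 1325
Sxx = Σx² − (Σx)²/n = 1325 − 1183 = 142
Sxy = Σxy − (Σx)(Σy)/n = 4264 − 3874 = 390
b = Sxy/Sxx = 390/142 = 2.746479
a = ȳ − b·x̄ = 42.571429 − 2.746479·13 = 6.867203
ŷ(4) = a + b·4 = 6.867203 + 2.746479·4 = 17.853119

17.853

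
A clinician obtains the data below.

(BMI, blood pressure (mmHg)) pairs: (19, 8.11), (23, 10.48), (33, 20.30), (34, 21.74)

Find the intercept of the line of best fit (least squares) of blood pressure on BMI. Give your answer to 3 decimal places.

n = 4, Σx = 109, Σy = 60.63, Σxy = 1804.19, Σx² = 3135
Sxx = Σx² − (Σx)²/n = 3135 − 2970.25 = 164.75
Sxy = Σxy − (Σx)(Σy)/n = 1804.19 − 1652.1675 = 152.0225
b = Sxy/Sxx = 152.0225/164.75 = 0.922747
a = ȳ − b·x̄ = 15.1575 − 0.922747·27.25 = -9.987344

-9.987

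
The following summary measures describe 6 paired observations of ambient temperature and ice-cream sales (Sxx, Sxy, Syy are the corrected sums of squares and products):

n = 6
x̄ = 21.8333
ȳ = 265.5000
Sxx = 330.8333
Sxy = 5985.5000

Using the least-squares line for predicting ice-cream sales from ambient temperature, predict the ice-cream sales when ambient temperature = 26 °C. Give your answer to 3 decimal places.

b = Sxy/Sxx = 5985.5/330.8333 = 18.092193
a = ȳ − b·x̄ = 265.5 − 18.092193·21.8333 = -129.512283
ŷ(26) = a + b·26 = -129.512283 + 18.092193·26 = 340.884742

340.885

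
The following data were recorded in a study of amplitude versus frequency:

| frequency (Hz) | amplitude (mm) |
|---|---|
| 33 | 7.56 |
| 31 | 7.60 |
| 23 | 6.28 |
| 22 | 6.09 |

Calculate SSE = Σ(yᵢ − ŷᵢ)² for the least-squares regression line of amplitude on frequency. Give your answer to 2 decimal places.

n = 4, Σx = 109, Σy = 27.53, Σxy = 763.5, Σx² = 3063, Σy² = 191.4401
Sxx = Σx² − (Σx)²/n = 3063 − 2970.25 = 92.75
Sxy = Σxy − (Σx)(Σy)/n = 763.5 − 750.1925 = 13.3075
Syy = Σy² − (Σy)²/n = 191.4401 − 189.475225 = 1.964875
b = Sxy/Sxx = 13.3075/92.75 = 0.143477
SSE = Syy − b·Sxy = 1.964875 − 0.143477·13.3075 = 0.055554

0.06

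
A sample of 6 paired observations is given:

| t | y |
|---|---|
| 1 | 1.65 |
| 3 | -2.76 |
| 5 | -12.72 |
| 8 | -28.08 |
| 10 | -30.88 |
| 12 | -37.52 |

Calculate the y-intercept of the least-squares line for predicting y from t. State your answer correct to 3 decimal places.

6.082

n = 6, Σx = 39, Σy = -110.31, Σxy = -1053.91, Σx² = 343
Sxx = Σx² − (Σx)²/n = 343 − 253.5 = 89.5
Sxy = Σxy − (Σx)(Σy)/n = -1053.91 − (-717.015) = -336.895
b = Sxy/Sxx = -336.895/89.5 = -3.764190
a = ȳ − b·x̄ = -18.385 − (-3.764190)·6.5 = 6.082235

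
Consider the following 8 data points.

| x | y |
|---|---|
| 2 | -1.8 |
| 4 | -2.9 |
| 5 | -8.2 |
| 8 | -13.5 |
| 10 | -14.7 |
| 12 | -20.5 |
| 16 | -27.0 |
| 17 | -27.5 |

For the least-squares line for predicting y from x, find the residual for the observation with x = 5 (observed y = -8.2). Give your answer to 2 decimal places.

-1.31

n = 8, Σx = 74, Σy = -116.1, Σxy = -1456.7, Σx² = 898
Sxx = Σx² − (Σx)²/n = 898 − 684.5 = 213.5
Sxy = Σxy − (Σx)(Σy)/n = -1456.7 − (-1073.925) = -382.775
b = Sxy/Sxx = -382.775/213.5 = -1.792857
a = ȳ − b·x̄ = -14.5125 − (-1.792857)·9.25 = 2.071429
ŷ(5) = 2.071429 + (-1.792857)·5 = -6.892857
residual = y − ŷ = -8.2 − (-6.892857) = -1.307143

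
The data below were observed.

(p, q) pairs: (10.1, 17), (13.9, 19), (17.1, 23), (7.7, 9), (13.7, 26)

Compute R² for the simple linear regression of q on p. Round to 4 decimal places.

0.7035

n = 5, Σx = 62.5, Σy = 94, Σxy = 1254.6, Σx² = 834.61, Σy² = 1936
Sxx = Σx² − (Σx)²/n = 834.61 − 781.25 = 53.36
Sxy = Σxy − (Σx)(Σy)/n = 1254.6 − 1175 = 79.6
Syy = Σy² − (Σy)²/n = 1936 − 1767.2 = 168.8
R² = Sxy²/(Sxx·Syy) = (79.6)²/(53.36·168.8) = 0.703458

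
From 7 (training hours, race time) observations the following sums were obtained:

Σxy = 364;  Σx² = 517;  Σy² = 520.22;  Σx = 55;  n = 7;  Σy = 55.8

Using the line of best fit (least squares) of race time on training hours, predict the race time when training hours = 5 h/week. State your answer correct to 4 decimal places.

Sxx = Σx² − (Σx)²/n = 517 − 432.142857 = 84.857143
Sxy = Σxy − (Σx)(Σy)/n = 364 − 438.428571 = -74.428571
b = Sxy/Sxx = -74.428571/84.857143 = -0.877104
a = ȳ − b·x̄ = 7.971429 − (-0.877104)·7.857143 = 14.862963
ŷ(5) = a + b·5 = 14.862963 + (-0.877104)·5 = 10.477441

10.4774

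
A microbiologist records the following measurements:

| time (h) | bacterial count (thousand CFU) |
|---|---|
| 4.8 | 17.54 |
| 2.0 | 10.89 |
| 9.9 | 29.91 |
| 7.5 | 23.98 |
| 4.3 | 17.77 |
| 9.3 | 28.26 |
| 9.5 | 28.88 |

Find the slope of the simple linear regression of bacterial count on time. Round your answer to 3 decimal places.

2.338

n = 7, Σx = 47.3, Σy = 157.23, Σxy = 1195.52, Σx² = 376.53
Sxx = Σx² − (Σx)²/n = 376.53 − 319.612857 = 56.917143
Sxy = Σxy − (Σx)(Σy)/n = 1195.52 − 1062.425571 = 133.094429
b = Sxy/Sxx = 133.094429/56.917143 = 2.338389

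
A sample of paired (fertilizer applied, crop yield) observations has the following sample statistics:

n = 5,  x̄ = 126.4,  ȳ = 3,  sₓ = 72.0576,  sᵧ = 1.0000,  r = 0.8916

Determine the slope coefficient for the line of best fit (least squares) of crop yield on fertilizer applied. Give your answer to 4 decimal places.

b = r · sᵧ/sₓ = 0.8916 · 1/72.0576 = 0.012373

0.0124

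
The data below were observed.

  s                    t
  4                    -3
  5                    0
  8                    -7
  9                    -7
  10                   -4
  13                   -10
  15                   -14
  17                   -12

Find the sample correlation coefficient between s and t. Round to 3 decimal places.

-0.902

n = 8, Σx = 81, Σy = -57, Σxy = -715, Σx² = 969, Σy² = 563
Sxx = Σx² − (Σx)²/n = 969 − 820.125 = 148.875
Sxy = Σxy − (Σx)(Σy)/n = -715 − (-577.125) = -137.875
Syy = Σy² − (Σy)²/n = 563 − 406.125 = 156.875
r = Sxy/√(Sxx·Syy) = -137.875/√(23354.765625) = -137.875/152.822661 = -0.902190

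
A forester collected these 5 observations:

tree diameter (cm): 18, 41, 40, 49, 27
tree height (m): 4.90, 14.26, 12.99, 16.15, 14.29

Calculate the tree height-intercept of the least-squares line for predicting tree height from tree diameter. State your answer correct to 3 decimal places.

2.248

n = 5, Σx = 175, Σy = 62.59, Σxy = 2369.64, Σx² = 6735
Sxx = Σx² − (Σx)²/n = 6735 − 6125 = 610
Sxy = Σxy − (Σx)(Σy)/n = 2369.64 − 2190.65 = 178.99
b = Sxy/Sxx = 178.99/610 = 0.293426
a = ȳ − b·x̄ = 12.518 − 0.293426·35 = 2.248082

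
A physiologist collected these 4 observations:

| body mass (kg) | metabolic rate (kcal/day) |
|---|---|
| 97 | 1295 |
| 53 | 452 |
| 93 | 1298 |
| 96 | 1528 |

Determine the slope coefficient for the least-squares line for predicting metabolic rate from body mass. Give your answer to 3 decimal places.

21.742

n = 4, Σx = 339, Σy = 4573, Σxy = 416973, Σx² = 30083
Sxx = Σx² − (Σx)²/n = 30083 − 28730.25 = 1352.75
Sxy = Σxy − (Σx)(Σy)/n = 416973 − 387561.75 = 29411.25
b = Sxy/Sxx = 29411.25/1352.75 = 21.741822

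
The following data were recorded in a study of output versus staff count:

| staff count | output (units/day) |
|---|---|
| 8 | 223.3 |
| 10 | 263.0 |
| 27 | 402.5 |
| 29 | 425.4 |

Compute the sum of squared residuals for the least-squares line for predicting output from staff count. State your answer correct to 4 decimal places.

n = 4, Σx = 74, Σy = 1314.2, Σxy = 27620.5, Σx² = 1734, Σy² = 462003.3
Sxx = Σx² − (Σx)²/n = 1734 − 1369 = 365
Sxy = Σxy − (Σx)(Σy)/n = 27620.5 − 24312.7 = 3307.8
Syy = Σy² − (Σy)²/n = 462003.3 − 431780.41 = 30222.89
b = Sxy/Sxx = 3307.8/365 = 9.062466
SSE = Syy − b·Sxy = 30222.89 − 9.062466·3307.8 = 246.065781

246.0658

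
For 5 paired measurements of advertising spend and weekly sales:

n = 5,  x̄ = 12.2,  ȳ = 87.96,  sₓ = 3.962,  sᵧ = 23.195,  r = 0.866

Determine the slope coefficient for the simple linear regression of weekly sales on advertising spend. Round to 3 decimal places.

5.070

b = r · sᵧ/sₓ = 0.866 · 23.195/3.962 = 5.069881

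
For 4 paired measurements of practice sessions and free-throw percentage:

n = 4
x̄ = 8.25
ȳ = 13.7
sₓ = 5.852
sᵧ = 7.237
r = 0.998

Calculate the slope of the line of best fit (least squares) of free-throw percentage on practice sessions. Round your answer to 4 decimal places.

b = r · sᵧ/sₓ = 0.998 · 7.237/5.852 = 1.234198

1.2342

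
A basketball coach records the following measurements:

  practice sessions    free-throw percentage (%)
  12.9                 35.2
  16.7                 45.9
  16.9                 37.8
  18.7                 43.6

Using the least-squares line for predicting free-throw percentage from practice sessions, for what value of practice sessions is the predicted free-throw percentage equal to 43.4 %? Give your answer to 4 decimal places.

18.2041

n = 4, Σx = 65.2, Σy = 162.5, Σxy = 2674.75, Σx² = 1080.6
Sxx = Σx² − (Σx)²/n = 1080.6 − 1062.76 = 17.84
Sxy = Σxy − (Σx)(Σy)/n = 2674.75 − 2648.75 = 26
b = Sxy/Sxx = 26/17.84 = 1.457399
a = ȳ − b·x̄ = 40.625 − 1.457399·16.3 = 16.869395
Set a + b·x = 43.4: x = (43.4 − 16.869395) / 1.457399 = 18.204077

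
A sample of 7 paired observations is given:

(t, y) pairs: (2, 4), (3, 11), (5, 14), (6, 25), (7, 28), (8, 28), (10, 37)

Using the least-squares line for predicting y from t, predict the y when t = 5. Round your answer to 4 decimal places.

n = 7, Σx = 41, Σy = 147, Σxy = 1051, Σx² = 287
Sxx = Σx² − (Σx)²/n = 287 − 240.142857 = 46.857143
Sxy = Σxy − (Σx)(Σy)/n = 1051 − 861 = 190
b = Sxy/Sxx = 190/46.857143 = 4.054878
a = ȳ − b·x̄ = 21 − 4.054878·5.857143 = -2.75
ŷ(5) = a + b·5 = -2.75 + 4.054878·5 = 17.524390

17.5244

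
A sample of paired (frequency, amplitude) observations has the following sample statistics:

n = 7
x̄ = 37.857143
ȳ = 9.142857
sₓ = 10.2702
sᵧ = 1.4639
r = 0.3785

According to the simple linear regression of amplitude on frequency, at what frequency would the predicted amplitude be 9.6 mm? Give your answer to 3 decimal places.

b = r · sᵧ/sₓ = 0.3785 · 1.4639/10.2702 = 0.053951
a = ȳ − b·x̄ = 9.142857 − 0.053951·37.857143 = 7.100431
Set a + b·x = 9.6: x = (9.6 − 7.100431) / 0.053951 = 46.330464

46.330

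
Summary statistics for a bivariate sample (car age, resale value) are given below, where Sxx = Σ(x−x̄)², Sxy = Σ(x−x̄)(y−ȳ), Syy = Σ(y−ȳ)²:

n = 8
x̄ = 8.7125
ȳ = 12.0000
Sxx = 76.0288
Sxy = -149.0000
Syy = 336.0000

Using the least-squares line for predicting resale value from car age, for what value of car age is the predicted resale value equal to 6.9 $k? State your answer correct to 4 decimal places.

b = Sxy/Sxx = -149/76.0288 = -1.959784
a = ȳ − b·x̄ = 12 − (-1.959784)·8.7125 = 29.074615
Set a + b·x = 6.9: x = (6.9 − 29.074615) / (-1.959784) = 11.314828

11.3148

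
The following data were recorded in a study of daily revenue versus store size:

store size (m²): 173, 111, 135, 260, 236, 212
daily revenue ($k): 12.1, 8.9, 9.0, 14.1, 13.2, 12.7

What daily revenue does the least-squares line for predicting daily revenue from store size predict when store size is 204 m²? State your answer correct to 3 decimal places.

n = 6, Σx = 1127, Σy = 70, Σxy = 13769.8, Σx² = 228715
Sxx = Σx² − (Σx)²/n = 228715 − 211688.166667 = 17026.833333
Sxy = Σxy − (Σx)(Σy)/n = 13769.8 − 13148.333333 = 621.466667
b = Sxy/Sxx = 621.466667/17026.833333 = 0.036499
a = ȳ − b·x̄ = 11.666667 − 0.036499·187.833333 = 4.810891
ŷ(204) = a + b·204 = 4.810891 + 0.036499·204 = 12.256738

12.257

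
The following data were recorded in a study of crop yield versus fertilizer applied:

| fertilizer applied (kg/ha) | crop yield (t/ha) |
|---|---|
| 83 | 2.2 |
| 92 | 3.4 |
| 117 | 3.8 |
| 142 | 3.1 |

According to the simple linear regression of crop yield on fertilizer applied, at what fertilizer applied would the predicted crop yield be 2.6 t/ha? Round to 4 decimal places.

62.0939

n = 4, Σx = 434, Σy = 12.5, Σxy = 1380.2, Σx² = 49206
Sxx = Σx² − (Σx)²/n = 49206 − 47089 = 2117
Sxy = Σxy − (Σx)(Σy)/n = 1380.2 − 1356.25 = 23.95
b = Sxy/Sxx = 23.95/2117 = 0.011313
a = ȳ − b·x̄ = 3.125 − 0.011313·108.5 = 1.897520
Set a + b·x = 2.6: x = (2.6 − 1.897520) / 0.011313 = 62.093946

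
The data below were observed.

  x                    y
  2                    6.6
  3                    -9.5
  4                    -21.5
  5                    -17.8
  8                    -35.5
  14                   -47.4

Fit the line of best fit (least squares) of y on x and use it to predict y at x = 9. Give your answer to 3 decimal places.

-32.706

n = 6, Σx = 36, Σy = -125.1, Σxy = -1137.9, Σx² = 314
Sxx = Σx² − (Σx)²/n = 314 − 216 = 98
Sxy = Σxy − (Σx)(Σy)/n = -1137.9 − (-750.6) = -387.3
b = Sxy/Sxx = -387.3/98 = -3.952041
a = ȳ − b·x̄ = -20.85 − (-3.952041)·6 = 2.862245
ŷ(9) = a + b·9 = 2.862245 + (-3.952041)·9 = -32.706122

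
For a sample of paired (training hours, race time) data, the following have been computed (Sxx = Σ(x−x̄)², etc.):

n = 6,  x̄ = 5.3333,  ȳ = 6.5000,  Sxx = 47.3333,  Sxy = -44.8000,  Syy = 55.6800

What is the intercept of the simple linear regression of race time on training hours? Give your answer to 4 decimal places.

11.5479

b = Sxy/Sxx = -44.8/47.3333 = -0.946480
a = ȳ − b·x̄ = 6.5 − (-0.946480)·5.3333 = 11.547859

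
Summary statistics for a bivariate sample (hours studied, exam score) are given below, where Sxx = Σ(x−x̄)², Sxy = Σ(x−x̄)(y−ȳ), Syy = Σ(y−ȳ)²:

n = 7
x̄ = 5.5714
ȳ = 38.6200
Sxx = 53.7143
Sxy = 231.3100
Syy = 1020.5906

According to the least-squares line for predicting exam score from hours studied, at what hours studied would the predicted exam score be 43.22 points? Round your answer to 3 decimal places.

b = Sxy/Sxx = 231.31/53.7143 = 4.306302
a = ȳ − b·x̄ = 38.62 − 4.306302·5.5714 = 14.627869
Set a + b·x = 43.22: x = (43.22 − 14.627869) / 4.306302 = 6.639602

6.640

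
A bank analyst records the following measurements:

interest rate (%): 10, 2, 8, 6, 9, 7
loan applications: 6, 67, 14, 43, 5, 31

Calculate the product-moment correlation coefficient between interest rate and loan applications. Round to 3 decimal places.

n = 6, Σx = 42, Σy = 166, Σxy = 826, Σx² = 334, Σy² = 7556
Sxx = Σx² − (Σx)²/n = 334 − 294 = 40
Sxy = Σxy − (Σx)(Σy)/n = 826 − 1162 = -336
Syy = Σy² − (Σy)²/n = 7556 − 4592.666667 = 2963.333333
r = Sxy/√(Sxx·Syy) = -336/√(118533.333333) = -336/344.286702 = -0.975931

-0.976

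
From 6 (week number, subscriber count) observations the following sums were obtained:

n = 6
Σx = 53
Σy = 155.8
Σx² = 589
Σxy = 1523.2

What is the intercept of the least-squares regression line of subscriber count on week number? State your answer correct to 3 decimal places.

Sxx = Σx² − (Σx)²/n = 589 − 468.166667 = 120.833333
Sxy = Σxy − (Σx)(Σy)/n = 1523.2 − 1376.233333 = 146.966667
b = Sxy/Sxx = 146.966667/120.833333 = 1.216276
a = ȳ − b·x̄ = 25.966667 − 1.216276·8.833333 = 15.222897

15.223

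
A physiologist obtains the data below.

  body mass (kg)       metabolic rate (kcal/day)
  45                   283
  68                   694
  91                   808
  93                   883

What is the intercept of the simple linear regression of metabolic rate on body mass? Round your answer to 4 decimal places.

-182.8567

n = 4, Σx = 297, Σy = 2668, Σxy = 215574, Σx² = 23579
Sxx = Σx² − (Σx)²/n = 23579 − 22052.25 = 1526.75
Sxy = Σxy − (Σx)(Σy)/n = 215574 − 198099 = 17475
b = Sxy/Sxx = 17475/1526.75 = 11.445882
a = ȳ − b·x̄ = 667 − 11.445882·74.25 = -182.856722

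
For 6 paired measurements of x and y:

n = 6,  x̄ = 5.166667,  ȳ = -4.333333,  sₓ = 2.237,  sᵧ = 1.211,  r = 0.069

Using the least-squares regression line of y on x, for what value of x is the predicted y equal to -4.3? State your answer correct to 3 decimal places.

b = r · sᵧ/sₓ = 0.069 · 1.211/2.237 = 0.037353
a = ȳ − b·x̄ = -4.333333 − 0.037353·5.166667 = -4.526324
Set a + b·x = -4.3: x = (-4.3 − (-4.526324)) / 0.037353 = 6.059042

6.059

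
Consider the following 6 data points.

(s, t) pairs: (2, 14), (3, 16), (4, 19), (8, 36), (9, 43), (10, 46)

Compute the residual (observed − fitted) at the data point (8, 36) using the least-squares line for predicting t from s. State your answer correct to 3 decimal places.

-1.379

n = 6, Σx = 36, Σy = 174, Σxy = 1287, Σx² = 274
Sxx = Σx² − (Σx)²/n = 274 − 216 = 58
Sxy = Σxy − (Σx)(Σy)/n = 1287 − 1044 = 243
b = Sxy/Sxx = 243/58 = 4.189655
a = ȳ − b·x̄ = 29 − 4.189655·6 = 3.862069
ŷ(8) = 3.862069 + 4.189655·8 = 37.379310
residual = y − ŷ = 36 − 37.379310 = -1.379310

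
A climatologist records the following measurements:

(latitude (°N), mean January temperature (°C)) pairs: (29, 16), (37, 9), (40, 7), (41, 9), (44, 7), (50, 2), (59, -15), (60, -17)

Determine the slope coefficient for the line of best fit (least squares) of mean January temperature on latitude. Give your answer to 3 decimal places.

n = 8, Σx = 360, Σy = 18, Σxy = -51, Σx² = 17008
Sxx = Σx² − (Σx)²/n = 17008 − 16200 = 808
Sxy = Σxy − (Σx)(Σy)/n = -51 − 810 = -861
b = Sxy/Sxx = -861/808 = -1.065594

-1.066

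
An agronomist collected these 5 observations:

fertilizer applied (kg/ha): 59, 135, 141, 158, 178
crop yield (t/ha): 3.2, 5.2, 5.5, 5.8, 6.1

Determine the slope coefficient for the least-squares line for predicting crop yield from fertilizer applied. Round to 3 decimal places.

n = 5, Σx = 671, Σy = 25.8, Σxy = 3668.5, Σx² = 98235
Sxx = Σx² − (Σx)²/n = 98235 − 90048.2 = 8186.8
Sxy = Σxy − (Σx)(Σy)/n = 3668.5 − 3462.36 = 206.14
b = Sxy/Sxx = 206.14/8186.8 = 0.025180

0.025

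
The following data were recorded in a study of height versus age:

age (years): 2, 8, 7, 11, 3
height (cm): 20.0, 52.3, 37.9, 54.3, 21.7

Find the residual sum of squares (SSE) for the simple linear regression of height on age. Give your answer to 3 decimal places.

77.679

n = 5, Σx = 31, Σy = 186.2, Σxy = 1386.1, Σx² = 247, Σy² = 7991.08
Sxx = Σx² − (Σx)²/n = 247 − 192.2 = 54.8
Sxy = Σxy − (Σx)(Σy)/n = 1386.1 − 1154.44 = 231.66
Syy = Σy² − (Σy)²/n = 7991.08 − 6934.088 = 1056.992
b = Sxy/Sxx = 231.66/54.8 = 4.227372
SSE = Syy − b·Sxy = 1056.992 − 4.227372·231.66 = 77.678942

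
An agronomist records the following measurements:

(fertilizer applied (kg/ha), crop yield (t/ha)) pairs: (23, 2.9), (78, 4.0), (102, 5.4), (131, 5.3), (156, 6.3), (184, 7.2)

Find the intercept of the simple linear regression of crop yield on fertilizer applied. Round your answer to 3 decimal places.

n = 6, Σx = 674, Σy = 31.1, Σxy = 3931.4, Σx² = 92370
Sxx = Σx² − (Σx)²/n = 92370 − 75712.666667 = 16657.333333
Sxy = Σxy − (Σx)(Σy)/n = 3931.4 − 3493.566667 = 437.833333
b = Sxy/Sxx = 437.833333/16657.333333 = 0.026285
a = ȳ − b·x̄ = 5.183333 − 0.026285·112.333333 = 2.230683

2.231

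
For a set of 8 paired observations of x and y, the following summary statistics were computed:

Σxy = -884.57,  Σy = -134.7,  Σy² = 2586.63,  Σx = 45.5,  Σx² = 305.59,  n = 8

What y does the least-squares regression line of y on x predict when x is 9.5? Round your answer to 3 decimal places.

-26.486

Sxx = Σx² − (Σx)²/n = 305.59 − 258.78125 = 46.80875
Sxy = Σxy − (Σx)(Σy)/n = -884.57 − (-766.10625) = -118.46375
b = Sxy/Sxx = -118.46375/46.80875 = -2.530804
a = ȳ − b·x̄ = -16.8375 − (-2.530804)·5.6875 = -2.443555
ŷ(9.5) = a + b·9.5 = -2.443555 + (-2.530804)·9.5 = -26.486188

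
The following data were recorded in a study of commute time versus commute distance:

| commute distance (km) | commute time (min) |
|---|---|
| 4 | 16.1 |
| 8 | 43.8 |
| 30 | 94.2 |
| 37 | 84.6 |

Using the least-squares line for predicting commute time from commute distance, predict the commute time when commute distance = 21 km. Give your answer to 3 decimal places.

62.300

n = 4, Σx = 79, Σy = 238.7, Σxy = 6371, Σx² = 2349
Sxx = Σx² − (Σx)²/n = 2349 − 1560.25 = 788.75
Sxy = Σxy − (Σx)(Σy)/n = 6371 − 4714.325 = 1656.675
b = Sxy/Sxx = 1656.675/788.75 = 2.100380
a = ȳ − b·x̄ = 59.675 − 2.100380·19.75 = 18.192488
ŷ(21) = a + b·21 = 18.192488 + 2.100380·21 = 62.300475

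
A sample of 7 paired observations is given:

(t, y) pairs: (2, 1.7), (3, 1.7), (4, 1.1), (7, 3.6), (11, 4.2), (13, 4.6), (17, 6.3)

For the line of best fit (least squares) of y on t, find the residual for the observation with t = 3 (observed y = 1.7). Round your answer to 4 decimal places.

0.0467

n = 7, Σx = 57, Σy = 23.2, Σxy = 251.2, Σx² = 657
Sxx = Σx² − (Σx)²/n = 657 − 464.142857 = 192.857143
Sxy = Σxy − (Σx)(Σy)/n = 251.2 − 188.914286 = 62.285714
b = Sxy/Sxx = 62.285714/192.857143 = 0.322963
a = ȳ − b·x̄ = 3.314286 − 0.322963·8.142857 = 0.684444
ŷ(3) = 0.684444 + 0.322963·3 = 1.653333
residual = y − ŷ = 1.7 − 1.653333 = 0.046667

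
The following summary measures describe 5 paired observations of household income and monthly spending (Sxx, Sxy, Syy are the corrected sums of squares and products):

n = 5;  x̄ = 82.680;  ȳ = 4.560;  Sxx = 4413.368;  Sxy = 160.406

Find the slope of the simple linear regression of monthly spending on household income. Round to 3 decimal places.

b = Sxy/Sxx = 160.406/4413.368 = 0.036345

0.036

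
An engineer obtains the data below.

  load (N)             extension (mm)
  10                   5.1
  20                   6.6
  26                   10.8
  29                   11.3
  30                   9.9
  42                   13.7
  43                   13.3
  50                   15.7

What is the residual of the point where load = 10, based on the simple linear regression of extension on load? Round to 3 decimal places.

-0.101

n = 8, Σx = 250, Σy = 86.4, Σxy = 3020.8, Σx² = 9030
Sxx = Σx² − (Σx)²/n = 9030 − 7812.5 = 1217.5
Sxy = Σxy − (Σx)(Σy)/n = 3020.8 − 2700 = 320.8
b = Sxy/Sxx = 320.8/1217.5 = 0.263491
a = ȳ − b·x̄ = 10.8 − 0.263491·31.25 = 2.565914
ŷ(10) = 2.565914 + 0.263491·10 = 5.200821
residual = y − ŷ = 5.1 − 5.200821 = -0.100821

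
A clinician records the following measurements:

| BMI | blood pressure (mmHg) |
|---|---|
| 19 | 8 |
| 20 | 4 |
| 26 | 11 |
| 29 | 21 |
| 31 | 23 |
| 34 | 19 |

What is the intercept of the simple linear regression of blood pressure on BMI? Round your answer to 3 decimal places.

n = 6, Σx = 159, Σy = 86, Σxy = 2486, Σx² = 4395
Sxx = Σx² − (Σx)²/n = 4395 − 4213.5 = 181.5
Sxy = Σxy − (Σx)(Σy)/n = 2486 − 2279 = 207
b = Sxy/Sxx = 207/181.5 = 1.140496
a = ȳ − b·x̄ = 14.333333 − 1.140496·26.5 = -15.889807

-15.890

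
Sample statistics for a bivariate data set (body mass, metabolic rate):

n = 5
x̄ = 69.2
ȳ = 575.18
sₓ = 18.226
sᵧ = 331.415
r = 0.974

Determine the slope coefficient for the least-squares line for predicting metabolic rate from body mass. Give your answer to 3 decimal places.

17.711

b = r · sᵧ/sₓ = 0.974 · 331.415/18.226 = 17.710864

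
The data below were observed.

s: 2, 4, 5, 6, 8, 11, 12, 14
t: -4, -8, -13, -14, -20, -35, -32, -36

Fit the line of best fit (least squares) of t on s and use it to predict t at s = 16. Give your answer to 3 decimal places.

-44.343

n = 8, Σx = 62, Σy = -162, Σxy = -1622, Σx² = 606
Sxx = Σx² − (Σx)²/n = 606 − 480.5 = 125.5
Sxy = Σxy − (Σx)(Σy)/n = -1622 − (-1255.5) = -366.5
b = Sxy/Sxx = -366.5/125.5 = -2.920319
a = ȳ − b·x̄ = -20.25 − (-2.920319)·7.75 = 2.382470
ŷ(16) = a + b·16 = 2.382470 + (-2.920319)·16 = -44.342629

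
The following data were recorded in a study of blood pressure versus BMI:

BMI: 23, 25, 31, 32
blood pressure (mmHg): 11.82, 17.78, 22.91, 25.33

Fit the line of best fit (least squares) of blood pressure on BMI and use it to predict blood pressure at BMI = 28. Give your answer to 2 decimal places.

n = 4, Σx = 111, Σy = 77.84, Σxy = 2237.13, Σx² = 3139
Sxx = Σx² − (Σx)²/n = 3139 − 3080.25 = 58.75
Sxy = Σxy − (Σx)(Σy)/n = 2237.13 − 2160.06 = 77.07
b = Sxy/Sxx = 77.07/58.75 = 1.311830
a = ȳ − b·x̄ = 19.46 − 1.311830·27.75 = -16.943277
ŷ(28) = a + b·28 = -16.943277 + 1.311830·28 = 19.787957

19.79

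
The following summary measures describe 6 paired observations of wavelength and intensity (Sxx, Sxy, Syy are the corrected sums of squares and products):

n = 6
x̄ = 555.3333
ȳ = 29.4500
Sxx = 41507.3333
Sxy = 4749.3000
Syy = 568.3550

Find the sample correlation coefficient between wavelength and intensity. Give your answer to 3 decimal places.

r = Sxy/√(Sxx·Syy) = 4749.3/√(23590900.417721) = 4749.3/4857.046471 = 0.977816

0.978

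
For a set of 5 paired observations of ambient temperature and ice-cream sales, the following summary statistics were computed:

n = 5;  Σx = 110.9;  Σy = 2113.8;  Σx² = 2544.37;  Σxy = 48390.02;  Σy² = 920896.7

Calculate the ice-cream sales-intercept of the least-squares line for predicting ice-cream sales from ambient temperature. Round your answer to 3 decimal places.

Sxx = Σx² − (Σx)²/n = 2544.37 − 2459.762 = 84.608
Sxy = Σxy − (Σx)(Σy)/n = 48390.02 − 46884.084 = 1505.936
b = Sxy/Sxx = 1505.936/84.608 = 17.798979
a = ȳ − b·x̄ = 422.76 − 17.798979·22.18 = 27.978650

27.979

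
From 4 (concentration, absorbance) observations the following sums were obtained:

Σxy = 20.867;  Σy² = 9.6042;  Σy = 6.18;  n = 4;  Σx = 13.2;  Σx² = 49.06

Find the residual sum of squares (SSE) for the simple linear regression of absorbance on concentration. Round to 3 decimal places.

Sxx = Σx² − (Σx)²/n = 49.06 − 43.56 = 5.5
Sxy = Σxy − (Σx)(Σy)/n = 20.867 − 20.394 = 0.473
Syy = Σy² − (Σy)²/n = 9.6042 − 9.5481 = 0.0561
b = Sxy/Sxx = 0.473/5.5 = 0.086
SSE = Syy − b·Sxy = 0.0561 − 0.086·0.473 = 0.015422

0.015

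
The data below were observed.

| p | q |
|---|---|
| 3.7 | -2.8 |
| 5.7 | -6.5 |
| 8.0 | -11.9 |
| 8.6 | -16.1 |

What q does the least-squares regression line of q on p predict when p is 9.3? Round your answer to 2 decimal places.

n = 4, Σx = 26, Σy = -37.3, Σxy = -281.07, Σx² = 184.14
Sxx = Σx² − (Σx)²/n = 184.14 − 169 = 15.14
Sxy = Σxy − (Σx)(Σy)/n = -281.07 − (-242.45) = -38.62
b = Sxy/Sxx = -38.62/15.14 = -2.550859
a = ȳ − b·x̄ = -9.325 − (-2.550859)·6.5 = 7.255581
ŷ(9.3) = a + b·9.3 = 7.255581 + (-2.550859)·9.3 = -16.467404

-16.47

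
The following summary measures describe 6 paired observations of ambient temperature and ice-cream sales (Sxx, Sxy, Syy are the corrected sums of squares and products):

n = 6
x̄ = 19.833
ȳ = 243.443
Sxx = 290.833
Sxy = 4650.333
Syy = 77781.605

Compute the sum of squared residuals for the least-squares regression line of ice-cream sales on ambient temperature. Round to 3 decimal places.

3424.166

b = Sxy/Sxx = 4650.333/290.833 = 15.989702
SSE = Syy − b·Sxy = 77781.605 − 15.989702·4650.333 = 3424.166157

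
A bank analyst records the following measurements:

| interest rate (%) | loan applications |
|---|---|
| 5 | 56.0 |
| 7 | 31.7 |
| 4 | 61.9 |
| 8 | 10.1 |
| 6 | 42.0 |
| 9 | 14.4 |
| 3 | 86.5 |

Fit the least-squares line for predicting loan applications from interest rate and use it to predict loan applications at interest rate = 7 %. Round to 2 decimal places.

30.94

n = 7, Σx = 42, Σy = 302.6, Σxy = 1471.4, Σx² = 280
Sxx = Σx² − (Σx)²/n = 280 − 252 = 28
Sxy = Σxy − (Σx)(Σy)/n = 1471.4 − 1815.6 = -344.2
b = Sxy/Sxx = -344.2/28 = -12.292857
a = ȳ − b·x̄ = 43.228571 − (-12.292857)·6 = 116.985714
ŷ(7) = a + b·7 = 116.985714 + (-12.292857)·7 = 30.935714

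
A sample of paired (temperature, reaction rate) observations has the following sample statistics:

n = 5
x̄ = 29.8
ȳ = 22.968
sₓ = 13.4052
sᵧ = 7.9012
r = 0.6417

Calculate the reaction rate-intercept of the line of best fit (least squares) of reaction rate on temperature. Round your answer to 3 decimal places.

11.697

b = r · sᵧ/sₓ = 0.6417 · 7.9012/13.4052 = 0.378226
a = ȳ − b·x̄ = 22.968 − 0.378226·29.8 = 11.696854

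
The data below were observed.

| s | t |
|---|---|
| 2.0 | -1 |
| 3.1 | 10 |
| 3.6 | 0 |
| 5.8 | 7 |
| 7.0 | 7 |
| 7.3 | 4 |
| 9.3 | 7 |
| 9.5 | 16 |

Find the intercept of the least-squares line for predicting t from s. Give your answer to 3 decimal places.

n = 8, Σx = 47.6, Σy = 50, Σxy = 364.9, Σx² = 339.24
Sxx = Σx² − (Σx)²/n = 339.24 − 283.22 = 56.02
Sxy = Σxy − (Σx)(Σy)/n = 364.9 − 297.5 = 67.4
b = Sxy/Sxx = 67.4/56.02 = 1.203142
a = ȳ − b·x̄ = 6.25 − 1.203142·5.95 = -0.908693

-0.909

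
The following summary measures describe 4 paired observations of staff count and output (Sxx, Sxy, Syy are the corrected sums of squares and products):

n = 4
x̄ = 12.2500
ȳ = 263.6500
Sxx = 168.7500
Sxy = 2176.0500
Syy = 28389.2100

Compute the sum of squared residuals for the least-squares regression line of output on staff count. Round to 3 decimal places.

b = Sxy/Sxx = 2176.05/168.75 = 12.895111
SSE = Syy − b·Sxy = 28389.21 − 12.895111·2176.05 = 328.803467

328.803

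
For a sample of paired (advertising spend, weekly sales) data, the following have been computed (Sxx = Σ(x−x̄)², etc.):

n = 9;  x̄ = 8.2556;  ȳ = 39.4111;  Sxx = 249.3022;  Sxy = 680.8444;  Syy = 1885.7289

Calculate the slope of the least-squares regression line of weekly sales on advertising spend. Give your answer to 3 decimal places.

b = Sxy/Sxx = 680.8444/249.3022 = 2.731000

2.731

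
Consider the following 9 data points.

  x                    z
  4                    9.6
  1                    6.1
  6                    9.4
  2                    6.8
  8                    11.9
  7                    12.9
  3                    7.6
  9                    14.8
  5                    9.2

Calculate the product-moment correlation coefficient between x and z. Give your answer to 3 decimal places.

n = 9, Σx = 45, Σy = 88.3, Σxy = 502, Σx² = 285, Σy² = 933.43
Sxx = Σx² − (Σx)²/n = 285 − 225 = 60
Sxy = Σxy − (Σx)(Σy)/n = 502 − 441.5 = 60.5
Syy = Σy² − (Σy)²/n = 933.43 − 866.321111 = 67.108889
r = Sxy/√(Sxx·Syy) = 60.5/√(4026.533333) = 60.5/63.454971 = 0.953432

0.953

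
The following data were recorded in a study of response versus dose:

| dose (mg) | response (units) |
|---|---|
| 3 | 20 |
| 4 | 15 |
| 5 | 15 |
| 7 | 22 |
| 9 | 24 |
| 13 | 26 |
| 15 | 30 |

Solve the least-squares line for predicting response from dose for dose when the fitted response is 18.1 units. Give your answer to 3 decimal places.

4.676

n = 7, Σx = 56, Σy = 152, Σxy = 1353, Σx² = 574
Sxx = Σx² − (Σx)²/n = 574 − 448 = 126
Sxy = Σxy − (Σx)(Σy)/n = 1353 − 1216 = 137
b = Sxy/Sxx = 137/126 = 1.087302
a = ȳ − b·x̄ = 21.714286 − 1.087302·8 = 13.015873
Set a + b·x = 18.1: x = (18.1 − 13.015873) / 1.087302 = 4.675912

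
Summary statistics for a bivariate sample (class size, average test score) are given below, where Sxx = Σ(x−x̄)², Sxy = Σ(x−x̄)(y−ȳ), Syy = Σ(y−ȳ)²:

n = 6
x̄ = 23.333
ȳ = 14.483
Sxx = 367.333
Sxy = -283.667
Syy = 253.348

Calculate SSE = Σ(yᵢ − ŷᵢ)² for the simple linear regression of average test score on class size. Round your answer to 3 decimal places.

b = Sxy/Sxx = -283.667/367.333 = -0.772234
SSE = Syy − b·Sxy = 253.348 − (-0.772234)·(-283.667) = 34.290723

34.291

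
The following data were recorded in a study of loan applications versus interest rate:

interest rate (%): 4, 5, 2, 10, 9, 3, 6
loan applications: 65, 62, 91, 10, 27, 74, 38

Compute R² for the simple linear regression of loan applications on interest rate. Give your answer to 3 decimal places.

0.957

n = 7, Σx = 39, Σy = 367, Σxy = 1545, Σx² = 271, Σy² = 24099
Sxx = Σx² − (Σx)²/n = 271 − 217.285714 = 53.714286
Sxy = Σxy − (Σx)(Σy)/n = 1545 − 2044.714286 = -499.714286
Syy = Σy² − (Σy)²/n = 24099 − 19241.285714 = 4857.714286
R² = Sxy²/(Sxx·Syy) = (-499.714286)²/(53.714286·4857.714286) = 0.957022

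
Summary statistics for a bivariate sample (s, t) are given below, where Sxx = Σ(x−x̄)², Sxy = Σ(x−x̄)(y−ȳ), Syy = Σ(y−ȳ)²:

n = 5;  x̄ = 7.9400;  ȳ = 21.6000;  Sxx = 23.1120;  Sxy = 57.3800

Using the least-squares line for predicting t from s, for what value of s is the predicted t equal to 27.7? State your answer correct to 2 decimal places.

10.40

b = Sxy/Sxx = 57.38/23.112 = 2.482693
a = ȳ − b·x̄ = 21.6 − 2.482693·7.94 = 1.887418
Set a + b·x = 27.7: x = (27.7 − 1.887418) / 2.482693 = 10.397009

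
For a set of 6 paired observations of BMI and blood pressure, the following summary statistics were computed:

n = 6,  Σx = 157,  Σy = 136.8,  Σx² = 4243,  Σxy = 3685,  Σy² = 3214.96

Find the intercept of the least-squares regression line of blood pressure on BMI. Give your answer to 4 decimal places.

Sxx = Σx² − (Σx)²/n = 4243 − 4108.166667 = 134.833333
Sxy = Σxy − (Σx)(Σy)/n = 3685 − 3579.6 = 105.4
b = Sxy/Sxx = 105.4/134.833333 = 0.781706
a = ȳ − b·x̄ = 22.8 − 0.781706·26.166667 = 2.345365

2.3454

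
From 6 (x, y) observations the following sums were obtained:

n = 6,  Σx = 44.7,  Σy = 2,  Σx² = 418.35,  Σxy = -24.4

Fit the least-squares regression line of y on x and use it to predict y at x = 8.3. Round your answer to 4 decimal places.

-0.0581

Sxx = Σx² − (Σx)²/n = 418.35 − 333.015 = 85.335
Sxy = Σxy − (Σx)(Σy)/n = -24.4 − 14.9 = -39.3
b = Sxy/Sxx = -39.3/85.335 = -0.460538
a = ȳ − b·x̄ = 0.333333 − (-0.460538)·7.45 = 3.764341
ŷ(8.3) = a + b·8.3 = 3.764341 + (-0.460538)·8.3 = -0.058124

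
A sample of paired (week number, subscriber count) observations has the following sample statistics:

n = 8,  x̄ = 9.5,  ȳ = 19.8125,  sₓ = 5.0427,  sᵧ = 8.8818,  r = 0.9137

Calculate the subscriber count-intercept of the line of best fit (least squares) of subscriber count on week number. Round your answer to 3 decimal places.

4.524

b = r · sᵧ/sₓ = 0.9137 · 8.8818/5.0427 = 1.609317
a = ȳ − b·x̄ = 19.8125 − 1.609317·9.5 = 4.523993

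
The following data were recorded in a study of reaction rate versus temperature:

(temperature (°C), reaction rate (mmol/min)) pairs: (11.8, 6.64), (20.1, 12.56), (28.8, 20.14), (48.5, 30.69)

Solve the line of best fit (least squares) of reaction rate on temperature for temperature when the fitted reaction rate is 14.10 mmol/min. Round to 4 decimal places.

n = 4, Σx = 109.2, Σy = 70.03, Σxy = 2399.305, Σx² = 3724.94
Sxx = Σx² − (Σx)²/n = 3724.94 − 2981.16 = 743.78
Sxy = Σxy − (Σx)(Σy)/n = 2399.305 − 1911.819 = 487.486
b = Sxy/Sxx = 487.486/743.78 = 0.655417
a = ȳ − b·x̄ = 17.5075 − 0.655417·27.3 = -0.385382
Set a + b·x = 14.10: x = (14.10 − (-0.385382)) / 0.655417 = 22.101019

22.1010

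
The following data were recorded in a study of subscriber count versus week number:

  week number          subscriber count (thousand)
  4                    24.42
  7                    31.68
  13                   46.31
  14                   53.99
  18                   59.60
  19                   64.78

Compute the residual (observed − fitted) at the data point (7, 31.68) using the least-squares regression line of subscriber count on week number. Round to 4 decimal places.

n = 6, Σx = 75, Σy = 280.78, Σxy = 3980.95, Σx² = 1115
Sxx = Σx² − (Σx)²/n = 1115 − 937.5 = 177.5
Sxy = Σxy − (Σx)(Σy)/n = 3980.95 − 3509.75 = 471.2
b = Sxy/Sxx = 471.2/177.5 = 2.654648
a = ȳ − b·x̄ = 46.796667 − 2.654648·12.5 = 13.613568
ŷ(7) = 13.613568 + 2.654648·7 = 32.196103
residual = y − ŷ = 31.68 − 32.196103 = -0.516103

-0.5161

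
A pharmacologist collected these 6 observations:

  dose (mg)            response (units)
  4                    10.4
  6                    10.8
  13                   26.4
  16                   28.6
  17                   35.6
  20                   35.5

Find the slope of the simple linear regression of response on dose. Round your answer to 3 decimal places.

1.754

n = 6, Σx = 76, Σy = 147.3, Σxy = 2222.4, Σx² = 1166
Sxx = Σx² − (Σx)²/n = 1166 − 962.666667 = 203.333333
Sxy = Σxy − (Σx)(Σy)/n = 2222.4 − 1865.8 = 356.6
b = Sxy/Sxx = 356.6/203.333333 = 1.753770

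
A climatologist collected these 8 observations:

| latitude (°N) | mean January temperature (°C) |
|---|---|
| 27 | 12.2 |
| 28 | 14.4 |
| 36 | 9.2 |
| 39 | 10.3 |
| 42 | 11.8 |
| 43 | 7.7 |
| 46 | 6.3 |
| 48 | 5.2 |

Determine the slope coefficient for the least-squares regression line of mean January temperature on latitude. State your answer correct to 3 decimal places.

n = 8, Σx = 309, Σy = 77.1, Σxy = 2831.6, Σx² = 12363
Sxx = Σx² − (Σx)²/n = 12363 − 11935.125 = 427.875
Sxy = Σxy − (Σx)(Σy)/n = 2831.6 − 2977.9875 = -146.3875
b = Sxy/Sxx = -146.3875/427.875 = -0.342127

-0.342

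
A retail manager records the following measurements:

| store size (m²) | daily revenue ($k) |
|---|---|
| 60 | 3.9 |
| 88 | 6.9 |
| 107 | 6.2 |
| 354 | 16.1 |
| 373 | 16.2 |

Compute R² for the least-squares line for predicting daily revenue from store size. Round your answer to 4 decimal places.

0.9838

n = 5, Σx = 982, Σy = 49.3, Σxy = 13246.6, Σx² = 287238, Σy² = 622.91
Sxx = Σx² − (Σx)²/n = 287238 − 192864.8 = 94373.2
Sxy = Σxy − (Σx)(Σy)/n = 13246.6 − 9682.52 = 3564.08
Syy = Σy² − (Σy)²/n = 622.91 − 486.098 = 136.812
R² = Sxy²/(Sxx·Syy) = (3564.08)²/(94373.2·136.812) = 0.983834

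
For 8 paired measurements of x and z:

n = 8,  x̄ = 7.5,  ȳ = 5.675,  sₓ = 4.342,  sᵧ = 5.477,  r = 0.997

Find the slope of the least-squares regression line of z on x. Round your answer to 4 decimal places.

1.2576

b = r · sᵧ/sₓ = 0.997 · 5.477/4.342 = 1.257616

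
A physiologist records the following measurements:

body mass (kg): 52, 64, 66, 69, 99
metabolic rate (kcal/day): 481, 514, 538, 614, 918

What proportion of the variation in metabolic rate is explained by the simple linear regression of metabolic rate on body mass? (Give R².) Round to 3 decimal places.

n = 5, Σx = 350, Σy = 3065, Σxy = 226664, Σx² = 25718, Σy² = 2004721
Sxx = Σx² − (Σx)²/n = 25718 − 24500 = 1218
Sxy = Σxy − (Σx)(Σy)/n = 226664 − 214550 = 12114
Syy = Σy² − (Σy)²/n = 2004721 − 1878845 = 125876
R² = Sxy²/(Sxx·Syy) = (12114)²/(1218·125876) = 0.957161

0.957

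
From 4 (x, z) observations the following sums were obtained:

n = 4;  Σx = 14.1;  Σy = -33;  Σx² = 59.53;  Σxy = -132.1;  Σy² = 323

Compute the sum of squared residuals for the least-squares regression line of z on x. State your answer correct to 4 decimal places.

25.4281

Sxx = Σx² − (Σx)²/n = 59.53 − 49.7025 = 9.8275
Sxy = Σxy − (Σx)(Σy)/n = -132.1 − (-116.325) = -15.775
Syy = Σy² − (Σy)²/n = 323 − 272.25 = 50.75
b = Sxy/Sxx = -15.775/9.8275 = -1.605190
SSE = Syy − b·Sxy = 50.75 − (-1.605190)·(-15.775) = 25.428135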